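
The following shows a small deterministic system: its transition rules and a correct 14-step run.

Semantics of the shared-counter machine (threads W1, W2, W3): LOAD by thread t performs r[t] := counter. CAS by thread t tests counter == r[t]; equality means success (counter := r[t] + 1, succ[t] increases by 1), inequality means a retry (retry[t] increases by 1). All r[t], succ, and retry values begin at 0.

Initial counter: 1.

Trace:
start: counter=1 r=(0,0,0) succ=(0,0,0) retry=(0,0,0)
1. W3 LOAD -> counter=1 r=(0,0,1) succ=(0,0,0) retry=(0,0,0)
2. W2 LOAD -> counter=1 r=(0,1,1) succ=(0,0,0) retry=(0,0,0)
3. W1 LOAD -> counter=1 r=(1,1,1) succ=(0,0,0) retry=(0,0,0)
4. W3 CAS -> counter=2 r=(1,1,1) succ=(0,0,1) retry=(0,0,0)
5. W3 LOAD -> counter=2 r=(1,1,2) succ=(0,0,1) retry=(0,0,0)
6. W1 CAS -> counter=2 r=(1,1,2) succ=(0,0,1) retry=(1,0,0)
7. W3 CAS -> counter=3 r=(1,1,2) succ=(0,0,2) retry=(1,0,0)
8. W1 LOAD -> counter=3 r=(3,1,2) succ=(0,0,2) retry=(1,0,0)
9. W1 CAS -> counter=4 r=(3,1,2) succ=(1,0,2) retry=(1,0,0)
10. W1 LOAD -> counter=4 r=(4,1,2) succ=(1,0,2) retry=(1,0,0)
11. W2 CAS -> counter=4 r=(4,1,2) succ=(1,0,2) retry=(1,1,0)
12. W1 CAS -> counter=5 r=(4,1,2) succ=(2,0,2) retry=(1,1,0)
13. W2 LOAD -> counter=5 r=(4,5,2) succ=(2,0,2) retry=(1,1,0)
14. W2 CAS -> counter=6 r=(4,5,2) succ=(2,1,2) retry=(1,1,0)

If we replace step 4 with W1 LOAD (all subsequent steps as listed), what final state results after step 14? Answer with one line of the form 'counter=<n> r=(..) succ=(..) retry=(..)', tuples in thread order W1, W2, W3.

counter=5 r=(3,4,1) succ=(3,1,0) retry=(0,1,1)

(re-executing from step 4 with the substitution; state before step 4: counter=1 r=(1,1,1) succ=(0,0,0) retry=(0,0,0))
4. W1 LOAD -> counter=1 r=(1,1,1) succ=(0,0,0) retry=(0,0,0)
5. W3 LOAD -> counter=1 r=(1,1,1) succ=(0,0,0) retry=(0,0,0)
6. W1 CAS -> counter=2 r=(1,1,1) succ=(1,0,0) retry=(0,0,0)
7. W3 CAS -> counter=2 r=(1,1,1) succ=(1,0,0) retry=(0,0,1)
8. W1 LOAD -> counter=2 r=(2,1,1) succ=(1,0,0) retry=(0,0,1)
9. W1 CAS -> counter=3 r=(2,1,1) succ=(2,0,0) retry=(0,0,1)
10. W1 LOAD -> counter=3 r=(3,1,1) succ=(2,0,0) retry=(0,0,1)
11. W2 CAS -> counter=3 r=(3,1,1) succ=(2,0,0) retry=(0,1,1)
12. W1 CAS -> counter=4 r=(3,1,1) succ=(3,0,0) retry=(0,1,1)
13. W2 LOAD -> counter=4 r=(3,4,1) succ=(3,0,0) retry=(0,1,1)
14. W2 CAS -> counter=5 r=(3,4,1) succ=(3,1,0) retry=(0,1,1)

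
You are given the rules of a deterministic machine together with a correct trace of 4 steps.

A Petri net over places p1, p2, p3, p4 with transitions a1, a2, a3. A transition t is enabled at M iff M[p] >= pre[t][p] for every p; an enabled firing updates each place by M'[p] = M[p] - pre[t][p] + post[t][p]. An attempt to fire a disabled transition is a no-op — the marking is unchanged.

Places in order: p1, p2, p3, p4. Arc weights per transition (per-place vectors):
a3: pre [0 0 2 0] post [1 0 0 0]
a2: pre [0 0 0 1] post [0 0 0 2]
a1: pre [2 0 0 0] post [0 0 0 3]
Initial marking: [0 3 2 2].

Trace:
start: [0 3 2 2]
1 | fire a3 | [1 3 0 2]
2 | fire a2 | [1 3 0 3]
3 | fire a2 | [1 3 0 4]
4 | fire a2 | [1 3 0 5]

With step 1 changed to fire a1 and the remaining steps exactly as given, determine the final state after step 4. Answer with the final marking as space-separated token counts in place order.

0 3 2 5

(re-executing from step 1 with the substitution; state before step 1: [0 3 2 2])
1 | fire a1 | [0 3 2 2]
2 | fire a2 | [0 3 2 3]
3 | fire a2 | [0 3 2 4]
4 | fire a2 | [0 3 2 5]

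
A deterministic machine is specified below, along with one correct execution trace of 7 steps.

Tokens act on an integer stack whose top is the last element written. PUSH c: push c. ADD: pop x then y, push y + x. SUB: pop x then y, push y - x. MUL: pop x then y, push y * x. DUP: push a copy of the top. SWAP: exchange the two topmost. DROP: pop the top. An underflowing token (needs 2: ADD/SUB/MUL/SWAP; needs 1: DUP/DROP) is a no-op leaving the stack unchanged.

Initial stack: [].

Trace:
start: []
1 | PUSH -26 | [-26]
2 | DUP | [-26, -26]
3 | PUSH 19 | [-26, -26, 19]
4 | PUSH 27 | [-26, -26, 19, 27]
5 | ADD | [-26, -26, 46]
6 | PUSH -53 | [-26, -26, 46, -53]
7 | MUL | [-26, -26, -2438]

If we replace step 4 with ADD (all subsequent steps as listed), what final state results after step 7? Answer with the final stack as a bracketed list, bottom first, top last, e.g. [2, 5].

(re-executing from step 4 with the substitution; state before step 4: [-26, -26, 19])
4 | ADD | [-26, -7]
5 | ADD | [-33]
6 | PUSH -53 | [-33, -53]
7 | MUL | [1749]

[1749]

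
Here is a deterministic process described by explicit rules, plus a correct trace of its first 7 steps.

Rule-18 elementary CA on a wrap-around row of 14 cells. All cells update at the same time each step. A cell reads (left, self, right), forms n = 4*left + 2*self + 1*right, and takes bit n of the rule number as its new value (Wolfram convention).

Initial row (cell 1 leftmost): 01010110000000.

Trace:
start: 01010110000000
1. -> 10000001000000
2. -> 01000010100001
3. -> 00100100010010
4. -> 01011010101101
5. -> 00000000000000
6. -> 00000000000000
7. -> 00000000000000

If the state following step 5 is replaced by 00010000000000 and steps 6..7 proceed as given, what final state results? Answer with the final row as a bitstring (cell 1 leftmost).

01000100000000

state after step 5 := 00010000000000
6. -> 00101000000000
7. -> 01000100000000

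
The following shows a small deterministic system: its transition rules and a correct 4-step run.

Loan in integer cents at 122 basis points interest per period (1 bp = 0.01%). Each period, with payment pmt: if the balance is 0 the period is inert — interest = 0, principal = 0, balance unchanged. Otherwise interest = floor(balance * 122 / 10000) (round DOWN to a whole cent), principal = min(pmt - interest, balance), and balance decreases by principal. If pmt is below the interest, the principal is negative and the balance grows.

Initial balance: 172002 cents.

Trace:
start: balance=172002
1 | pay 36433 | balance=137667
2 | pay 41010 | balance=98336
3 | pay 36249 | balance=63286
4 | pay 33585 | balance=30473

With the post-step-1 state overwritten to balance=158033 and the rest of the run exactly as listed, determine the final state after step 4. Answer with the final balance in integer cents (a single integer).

state after step 1 := balance=158033
2 | pay 41010 | balance=118951
3 | pay 36249 | balance=84153
4 | pay 33585 | balance=51594

51594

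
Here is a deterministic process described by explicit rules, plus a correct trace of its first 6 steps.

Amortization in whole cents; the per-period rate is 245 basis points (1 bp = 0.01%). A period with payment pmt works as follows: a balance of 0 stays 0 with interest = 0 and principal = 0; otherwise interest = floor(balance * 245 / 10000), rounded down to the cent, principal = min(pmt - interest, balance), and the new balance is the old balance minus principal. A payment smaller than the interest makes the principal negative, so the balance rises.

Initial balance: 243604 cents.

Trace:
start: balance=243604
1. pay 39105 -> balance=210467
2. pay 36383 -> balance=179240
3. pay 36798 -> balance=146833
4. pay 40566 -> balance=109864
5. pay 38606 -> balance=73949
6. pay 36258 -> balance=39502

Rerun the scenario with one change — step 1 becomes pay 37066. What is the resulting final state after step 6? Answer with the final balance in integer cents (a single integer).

(re-executing from step 1 with the substitution; state before step 1: balance=243604)
1. pay 37066 -> balance=212506
2. pay 36383 -> balance=181329
3. pay 36798 -> balance=148973
4. pay 40566 -> balance=112056
5. pay 38606 -> balance=76195
6. pay 36258 -> balance=41803

41803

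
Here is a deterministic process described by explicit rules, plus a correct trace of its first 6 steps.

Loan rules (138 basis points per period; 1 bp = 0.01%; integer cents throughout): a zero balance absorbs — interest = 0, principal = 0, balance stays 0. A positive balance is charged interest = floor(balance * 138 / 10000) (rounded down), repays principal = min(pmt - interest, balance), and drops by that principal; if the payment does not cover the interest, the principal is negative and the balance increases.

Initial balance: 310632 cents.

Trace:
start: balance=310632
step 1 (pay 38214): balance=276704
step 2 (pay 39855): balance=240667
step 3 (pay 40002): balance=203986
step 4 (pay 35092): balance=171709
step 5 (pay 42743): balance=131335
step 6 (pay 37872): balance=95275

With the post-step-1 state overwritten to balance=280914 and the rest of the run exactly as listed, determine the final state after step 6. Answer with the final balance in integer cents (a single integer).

state after step 1 := balance=280914
step 2 (pay 39855): balance=244935
step 3 (pay 40002): balance=208313
step 4 (pay 35092): balance=176095
step 5 (pay 42743): balance=135782
step 6 (pay 37872): balance=99783

99783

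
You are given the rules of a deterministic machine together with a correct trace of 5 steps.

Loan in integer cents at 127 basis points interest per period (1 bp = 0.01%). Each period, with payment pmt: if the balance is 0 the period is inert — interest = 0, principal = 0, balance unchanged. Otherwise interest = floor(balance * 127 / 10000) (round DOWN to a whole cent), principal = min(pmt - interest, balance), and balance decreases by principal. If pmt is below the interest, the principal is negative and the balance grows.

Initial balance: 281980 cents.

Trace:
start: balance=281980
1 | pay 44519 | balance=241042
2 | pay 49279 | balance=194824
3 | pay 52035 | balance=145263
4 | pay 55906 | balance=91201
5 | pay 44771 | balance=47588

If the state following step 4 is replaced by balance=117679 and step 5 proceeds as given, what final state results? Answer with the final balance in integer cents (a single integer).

74402

state after step 4 := balance=117679
5 | pay 44771 | balance=74402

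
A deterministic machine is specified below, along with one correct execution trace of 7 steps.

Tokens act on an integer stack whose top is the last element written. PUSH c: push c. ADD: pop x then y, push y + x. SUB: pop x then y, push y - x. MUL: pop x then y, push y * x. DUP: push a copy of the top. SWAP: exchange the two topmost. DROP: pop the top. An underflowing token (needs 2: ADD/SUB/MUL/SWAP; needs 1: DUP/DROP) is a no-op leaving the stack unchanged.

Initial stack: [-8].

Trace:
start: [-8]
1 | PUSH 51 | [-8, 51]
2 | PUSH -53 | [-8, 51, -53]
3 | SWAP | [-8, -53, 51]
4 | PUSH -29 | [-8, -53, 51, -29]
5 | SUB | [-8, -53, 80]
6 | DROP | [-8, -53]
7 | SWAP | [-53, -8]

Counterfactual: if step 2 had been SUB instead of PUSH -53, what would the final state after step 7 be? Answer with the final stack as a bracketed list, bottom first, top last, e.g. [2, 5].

[]

(re-executing from step 2 with the substitution; state before step 2: [-8, 51])
2 | SUB | [-59]
3 | SWAP | [-59]
4 | PUSH -29 | [-59, -29]
5 | SUB | [-30]
6 | DROP | []
7 | SWAP | []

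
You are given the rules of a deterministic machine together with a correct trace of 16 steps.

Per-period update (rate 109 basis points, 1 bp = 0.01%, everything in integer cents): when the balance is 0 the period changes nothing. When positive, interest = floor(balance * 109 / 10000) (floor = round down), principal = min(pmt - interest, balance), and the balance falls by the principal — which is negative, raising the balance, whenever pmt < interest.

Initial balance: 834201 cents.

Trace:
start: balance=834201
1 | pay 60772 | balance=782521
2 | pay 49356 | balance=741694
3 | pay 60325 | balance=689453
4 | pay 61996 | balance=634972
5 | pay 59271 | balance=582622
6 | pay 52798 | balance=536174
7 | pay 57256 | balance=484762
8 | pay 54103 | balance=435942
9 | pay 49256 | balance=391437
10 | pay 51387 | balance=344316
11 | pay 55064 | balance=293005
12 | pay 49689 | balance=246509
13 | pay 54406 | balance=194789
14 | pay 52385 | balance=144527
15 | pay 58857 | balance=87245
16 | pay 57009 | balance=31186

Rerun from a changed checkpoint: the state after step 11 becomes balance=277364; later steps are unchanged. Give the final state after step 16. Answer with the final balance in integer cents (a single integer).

state after step 11 := balance=277364
12 | pay 49689 | balance=230698
13 | pay 54406 | balance=178806
14 | pay 52385 | balance=128369
15 | pay 58857 | balance=70911
16 | pay 57009 | balance=14674

14674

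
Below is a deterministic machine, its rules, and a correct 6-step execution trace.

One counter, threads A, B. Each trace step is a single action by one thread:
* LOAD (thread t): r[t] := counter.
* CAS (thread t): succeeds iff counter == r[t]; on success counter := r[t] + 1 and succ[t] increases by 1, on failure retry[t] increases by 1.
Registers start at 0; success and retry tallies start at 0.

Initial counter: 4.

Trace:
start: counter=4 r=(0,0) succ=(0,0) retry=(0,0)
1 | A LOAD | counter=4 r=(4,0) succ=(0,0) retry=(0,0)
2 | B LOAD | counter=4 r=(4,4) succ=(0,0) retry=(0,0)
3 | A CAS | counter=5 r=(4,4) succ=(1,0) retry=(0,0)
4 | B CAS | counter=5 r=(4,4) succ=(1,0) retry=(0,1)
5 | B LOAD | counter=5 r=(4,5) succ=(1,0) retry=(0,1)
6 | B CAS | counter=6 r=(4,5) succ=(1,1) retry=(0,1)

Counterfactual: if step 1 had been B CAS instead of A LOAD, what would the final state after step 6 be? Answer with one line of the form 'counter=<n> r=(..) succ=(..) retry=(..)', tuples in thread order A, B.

counter=6 r=(0,5) succ=(0,2) retry=(1,1)

(re-executing from step 1 with the substitution; state before step 1: counter=4 r=(0,0) succ=(0,0) retry=(0,0))
1 | B CAS | counter=4 r=(0,0) succ=(0,0) retry=(0,1)
2 | B LOAD | counter=4 r=(0,4) succ=(0,0) retry=(0,1)
3 | A CAS | counter=4 r=(0,4) succ=(0,0) retry=(1,1)
4 | B CAS | counter=5 r=(0,4) succ=(0,1) retry=(1,1)
5 | B LOAD | counter=5 r=(0,5) succ=(0,1) retry=(1,1)
6 | B CAS | counter=6 r=(0,5) succ=(0,2) retry=(1,1)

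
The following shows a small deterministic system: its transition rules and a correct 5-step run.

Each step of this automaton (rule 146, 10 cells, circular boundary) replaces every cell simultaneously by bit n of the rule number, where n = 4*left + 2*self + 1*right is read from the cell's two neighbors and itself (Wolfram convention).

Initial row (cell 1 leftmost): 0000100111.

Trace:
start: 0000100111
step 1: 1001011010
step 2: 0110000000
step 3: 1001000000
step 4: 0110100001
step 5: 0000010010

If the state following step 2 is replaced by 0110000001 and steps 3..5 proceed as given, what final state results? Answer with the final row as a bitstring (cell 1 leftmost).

1100011000

state after step 2 := 0110000001
step 3: 0001000010
step 4: 0010100101
step 5: 1100011000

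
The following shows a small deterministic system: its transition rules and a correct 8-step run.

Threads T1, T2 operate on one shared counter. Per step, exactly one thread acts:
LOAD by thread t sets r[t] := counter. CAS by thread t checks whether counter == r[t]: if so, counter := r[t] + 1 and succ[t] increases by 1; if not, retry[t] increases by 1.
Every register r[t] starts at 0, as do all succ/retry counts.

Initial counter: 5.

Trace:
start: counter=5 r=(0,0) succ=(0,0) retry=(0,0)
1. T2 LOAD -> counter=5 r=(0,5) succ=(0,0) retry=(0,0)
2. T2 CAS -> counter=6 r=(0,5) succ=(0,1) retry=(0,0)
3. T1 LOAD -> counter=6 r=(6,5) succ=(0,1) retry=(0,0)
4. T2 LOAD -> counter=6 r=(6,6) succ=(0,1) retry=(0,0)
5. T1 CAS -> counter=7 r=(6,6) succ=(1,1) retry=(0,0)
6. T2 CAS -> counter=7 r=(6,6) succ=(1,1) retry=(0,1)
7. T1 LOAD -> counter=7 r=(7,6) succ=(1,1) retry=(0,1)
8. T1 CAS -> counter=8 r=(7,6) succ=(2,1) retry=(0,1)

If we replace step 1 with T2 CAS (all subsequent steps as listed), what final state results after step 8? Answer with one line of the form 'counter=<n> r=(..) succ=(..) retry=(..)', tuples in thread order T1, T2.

(re-executing from step 1 with the substitution; state before step 1: counter=5 r=(0,0) succ=(0,0) retry=(0,0))
1. T2 CAS -> counter=5 r=(0,0) succ=(0,0) retry=(0,1)
2. T2 CAS -> counter=5 r=(0,0) succ=(0,0) retry=(0,2)
3. T1 LOAD -> counter=5 r=(5,0) succ=(0,0) retry=(0,2)
4. T2 LOAD -> counter=5 r=(5,5) succ=(0,0) retry=(0,2)
5. T1 CAS -> counter=6 r=(5,5) succ=(1,0) retry=(0,2)
6. T2 CAS -> counter=6 r=(5,5) succ=(1,0) retry=(0,3)
7. T1 LOAD -> counter=6 r=(6,5) succ=(1,0) retry=(0,3)
8. T1 CAS -> counter=7 r=(6,5) succ=(2,0) retry=(0,3)

counter=7 r=(6,5) succ=(2,0) retry=(0,3)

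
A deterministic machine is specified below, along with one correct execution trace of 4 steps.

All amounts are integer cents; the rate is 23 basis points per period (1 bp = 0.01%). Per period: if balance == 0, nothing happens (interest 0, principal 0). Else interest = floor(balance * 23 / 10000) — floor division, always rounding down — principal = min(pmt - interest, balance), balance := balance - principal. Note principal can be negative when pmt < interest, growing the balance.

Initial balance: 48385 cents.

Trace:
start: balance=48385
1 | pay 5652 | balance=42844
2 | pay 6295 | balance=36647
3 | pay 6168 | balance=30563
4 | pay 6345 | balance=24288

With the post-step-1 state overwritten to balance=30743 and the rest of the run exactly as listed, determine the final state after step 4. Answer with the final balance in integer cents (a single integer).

12103

state after step 1 := balance=30743
2 | pay 6295 | balance=24518
3 | pay 6168 | balance=18406
4 | pay 6345 | balance=12103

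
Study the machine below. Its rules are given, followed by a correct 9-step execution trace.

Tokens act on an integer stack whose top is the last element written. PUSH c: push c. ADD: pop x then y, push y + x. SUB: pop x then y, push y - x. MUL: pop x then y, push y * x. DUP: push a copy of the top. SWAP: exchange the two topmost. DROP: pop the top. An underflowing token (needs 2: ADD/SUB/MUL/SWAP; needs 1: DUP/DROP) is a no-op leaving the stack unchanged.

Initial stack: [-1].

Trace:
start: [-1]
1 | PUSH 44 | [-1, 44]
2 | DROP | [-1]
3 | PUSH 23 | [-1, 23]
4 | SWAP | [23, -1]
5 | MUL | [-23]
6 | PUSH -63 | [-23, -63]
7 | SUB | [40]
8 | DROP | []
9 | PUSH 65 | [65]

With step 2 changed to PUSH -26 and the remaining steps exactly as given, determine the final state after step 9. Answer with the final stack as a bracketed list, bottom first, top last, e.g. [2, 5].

[-1, 44, 65]

(re-executing from step 2 with the substitution; state before step 2: [-1, 44])
2 | PUSH -26 | [-1, 44, -26]
3 | PUSH 23 | [-1, 44, -26, 23]
4 | SWAP | [-1, 44, 23, -26]
5 | MUL | [-1, 44, -598]
6 | PUSH -63 | [-1, 44, -598, -63]
7 | SUB | [-1, 44, -535]
8 | DROP | [-1, 44]
9 | PUSH 65 | [-1, 44, 65]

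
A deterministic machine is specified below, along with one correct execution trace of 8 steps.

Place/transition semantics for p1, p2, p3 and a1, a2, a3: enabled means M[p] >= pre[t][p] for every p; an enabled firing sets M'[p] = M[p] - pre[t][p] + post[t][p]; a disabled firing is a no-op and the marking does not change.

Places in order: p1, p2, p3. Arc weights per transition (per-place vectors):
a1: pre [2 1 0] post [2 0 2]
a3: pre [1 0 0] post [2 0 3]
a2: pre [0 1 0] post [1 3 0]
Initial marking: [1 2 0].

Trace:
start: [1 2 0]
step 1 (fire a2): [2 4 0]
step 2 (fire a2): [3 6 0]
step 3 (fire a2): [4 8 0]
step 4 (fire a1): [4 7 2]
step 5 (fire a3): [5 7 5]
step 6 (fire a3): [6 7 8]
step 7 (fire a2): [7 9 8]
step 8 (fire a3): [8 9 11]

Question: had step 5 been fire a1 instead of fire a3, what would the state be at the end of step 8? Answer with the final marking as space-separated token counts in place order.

7 8 10

(re-executing from step 5 with the substitution; state before step 5: [4 7 2])
step 5 (fire a1): [4 6 4]
step 6 (fire a3): [5 6 7]
step 7 (fire a2): [6 8 7]
step 8 (fire a3): [7 8 10]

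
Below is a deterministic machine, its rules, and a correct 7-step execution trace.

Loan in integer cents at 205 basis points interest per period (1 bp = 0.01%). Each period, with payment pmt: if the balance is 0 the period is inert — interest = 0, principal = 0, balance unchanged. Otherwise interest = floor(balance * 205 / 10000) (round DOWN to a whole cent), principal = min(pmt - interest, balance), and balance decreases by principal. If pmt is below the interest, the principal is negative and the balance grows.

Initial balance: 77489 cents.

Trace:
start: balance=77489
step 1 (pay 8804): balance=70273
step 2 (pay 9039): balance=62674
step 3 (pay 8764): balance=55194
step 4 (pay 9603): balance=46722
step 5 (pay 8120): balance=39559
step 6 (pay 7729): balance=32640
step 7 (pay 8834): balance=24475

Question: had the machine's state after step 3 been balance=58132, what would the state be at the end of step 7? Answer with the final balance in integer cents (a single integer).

27662

state after step 3 := balance=58132
step 4 (pay 9603): balance=49720
step 5 (pay 8120): balance=42619
step 6 (pay 7729): balance=35763
step 7 (pay 8834): balance=27662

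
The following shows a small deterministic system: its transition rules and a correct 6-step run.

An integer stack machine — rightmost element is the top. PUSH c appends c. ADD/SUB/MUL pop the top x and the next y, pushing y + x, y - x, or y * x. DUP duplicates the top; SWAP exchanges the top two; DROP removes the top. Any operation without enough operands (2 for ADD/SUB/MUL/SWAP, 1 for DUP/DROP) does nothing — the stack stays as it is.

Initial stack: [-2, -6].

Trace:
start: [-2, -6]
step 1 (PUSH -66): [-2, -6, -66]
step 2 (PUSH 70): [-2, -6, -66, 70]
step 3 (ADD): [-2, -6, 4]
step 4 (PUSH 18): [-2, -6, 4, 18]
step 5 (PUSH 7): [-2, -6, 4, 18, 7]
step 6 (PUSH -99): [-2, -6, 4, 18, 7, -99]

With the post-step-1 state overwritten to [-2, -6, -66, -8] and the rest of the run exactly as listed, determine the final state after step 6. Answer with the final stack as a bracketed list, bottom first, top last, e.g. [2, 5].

[-2, -6, -66, 62, 18, 7, -99]

state after step 1 := [-2, -6, -66, -8]
step 2 (PUSH 70): [-2, -6, -66, -8, 70]
step 3 (ADD): [-2, -6, -66, 62]
step 4 (PUSH 18): [-2, -6, -66, 62, 18]
step 5 (PUSH 7): [-2, -6, -66, 62, 18, 7]
step 6 (PUSH -99): [-2, -6, -66, 62, 18, 7, -99]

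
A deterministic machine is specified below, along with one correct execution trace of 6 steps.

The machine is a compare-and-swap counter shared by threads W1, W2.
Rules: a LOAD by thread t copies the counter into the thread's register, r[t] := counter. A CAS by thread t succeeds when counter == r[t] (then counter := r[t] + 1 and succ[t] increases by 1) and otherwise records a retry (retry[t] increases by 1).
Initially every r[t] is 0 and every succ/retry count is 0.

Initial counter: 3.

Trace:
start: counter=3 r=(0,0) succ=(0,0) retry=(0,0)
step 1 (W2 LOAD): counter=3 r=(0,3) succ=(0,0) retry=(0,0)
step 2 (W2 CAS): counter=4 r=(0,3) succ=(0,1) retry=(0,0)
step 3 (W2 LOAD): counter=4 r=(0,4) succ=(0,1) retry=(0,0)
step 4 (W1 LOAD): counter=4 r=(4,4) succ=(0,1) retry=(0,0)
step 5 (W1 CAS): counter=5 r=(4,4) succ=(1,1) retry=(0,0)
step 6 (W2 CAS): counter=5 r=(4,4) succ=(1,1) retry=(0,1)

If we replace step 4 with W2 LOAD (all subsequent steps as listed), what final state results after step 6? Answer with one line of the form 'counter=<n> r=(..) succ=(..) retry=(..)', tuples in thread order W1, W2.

counter=5 r=(0,4) succ=(0,2) retry=(1,0)

(re-executing from step 4 with the substitution; state before step 4: counter=4 r=(0,4) succ=(0,1) retry=(0,0))
step 4 (W2 LOAD): counter=4 r=(0,4) succ=(0,1) retry=(0,0)
step 5 (W1 CAS): counter=4 r=(0,4) succ=(0,1) retry=(1,0)
step 6 (W2 CAS): counter=5 r=(0,4) succ=(0,2) retry=(1,0)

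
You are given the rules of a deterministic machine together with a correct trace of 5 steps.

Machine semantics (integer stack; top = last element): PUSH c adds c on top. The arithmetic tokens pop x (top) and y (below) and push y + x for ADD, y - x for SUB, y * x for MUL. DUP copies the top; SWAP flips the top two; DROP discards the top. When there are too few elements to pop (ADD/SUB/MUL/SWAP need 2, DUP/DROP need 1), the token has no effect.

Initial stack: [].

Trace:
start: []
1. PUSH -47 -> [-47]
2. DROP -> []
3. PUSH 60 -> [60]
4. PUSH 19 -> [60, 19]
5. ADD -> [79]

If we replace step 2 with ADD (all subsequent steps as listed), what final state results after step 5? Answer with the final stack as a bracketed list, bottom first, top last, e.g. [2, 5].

[-47, 79]

(re-executing from step 2 with the substitution; state before step 2: [-47])
2. ADD -> [-47]
3. PUSH 60 -> [-47, 60]
4. PUSH 19 -> [-47, 60, 19]
5. ADD -> [-47, 79]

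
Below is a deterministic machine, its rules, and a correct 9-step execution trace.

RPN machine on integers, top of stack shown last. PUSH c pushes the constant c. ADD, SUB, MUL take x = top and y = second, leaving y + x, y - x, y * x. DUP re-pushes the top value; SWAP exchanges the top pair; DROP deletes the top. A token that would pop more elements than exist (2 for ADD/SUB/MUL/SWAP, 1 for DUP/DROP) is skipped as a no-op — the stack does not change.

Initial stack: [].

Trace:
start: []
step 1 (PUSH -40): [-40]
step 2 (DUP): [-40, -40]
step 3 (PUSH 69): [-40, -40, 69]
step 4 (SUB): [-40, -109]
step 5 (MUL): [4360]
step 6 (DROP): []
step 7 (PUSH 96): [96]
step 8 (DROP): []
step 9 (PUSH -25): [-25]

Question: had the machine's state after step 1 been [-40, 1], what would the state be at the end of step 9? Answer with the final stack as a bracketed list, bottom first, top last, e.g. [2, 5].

state after step 1 := [-40, 1]
step 2 (DUP): [-40, 1, 1]
step 3 (PUSH 69): [-40, 1, 1, 69]
step 4 (SUB): [-40, 1, -68]
step 5 (MUL): [-40, -68]
step 6 (DROP): [-40]
step 7 (PUSH 96): [-40, 96]
step 8 (DROP): [-40]
step 9 (PUSH -25): [-40, -25]

[-40, -25]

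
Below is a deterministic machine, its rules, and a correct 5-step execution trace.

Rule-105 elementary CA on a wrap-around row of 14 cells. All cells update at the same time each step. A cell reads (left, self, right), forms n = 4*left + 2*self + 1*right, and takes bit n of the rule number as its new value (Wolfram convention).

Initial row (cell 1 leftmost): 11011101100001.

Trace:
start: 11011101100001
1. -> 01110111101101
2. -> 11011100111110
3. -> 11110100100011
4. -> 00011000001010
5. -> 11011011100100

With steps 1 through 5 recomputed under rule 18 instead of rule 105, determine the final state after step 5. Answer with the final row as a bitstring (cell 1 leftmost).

00100100010010

(re-executing steps 1..5 under rule 18; state before step 1: 11011101100001)
1. -> 00000000010010
2. -> 00000000101101
3. -> 10000001000000
4. -> 01000010100001
5. -> 00100100010010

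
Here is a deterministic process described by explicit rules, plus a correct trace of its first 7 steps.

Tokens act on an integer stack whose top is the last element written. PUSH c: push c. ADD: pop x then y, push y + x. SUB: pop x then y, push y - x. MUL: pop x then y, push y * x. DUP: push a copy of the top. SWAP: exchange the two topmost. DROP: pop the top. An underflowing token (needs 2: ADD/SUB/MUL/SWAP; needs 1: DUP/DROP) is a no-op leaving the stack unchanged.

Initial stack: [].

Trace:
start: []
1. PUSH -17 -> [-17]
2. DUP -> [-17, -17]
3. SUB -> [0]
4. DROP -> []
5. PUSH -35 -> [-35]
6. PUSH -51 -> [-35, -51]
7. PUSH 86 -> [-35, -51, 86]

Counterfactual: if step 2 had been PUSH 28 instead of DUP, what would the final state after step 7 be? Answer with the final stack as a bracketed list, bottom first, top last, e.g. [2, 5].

[-35, -51, 86]

(re-executing from step 2 with the substitution; state before step 2: [-17])
2. PUSH 28 -> [-17, 28]
3. SUB -> [-45]
4. DROP -> []
5. PUSH -35 -> [-35]
6. PUSH -51 -> [-35, -51]
7. PUSH 86 -> [-35, -51, 86]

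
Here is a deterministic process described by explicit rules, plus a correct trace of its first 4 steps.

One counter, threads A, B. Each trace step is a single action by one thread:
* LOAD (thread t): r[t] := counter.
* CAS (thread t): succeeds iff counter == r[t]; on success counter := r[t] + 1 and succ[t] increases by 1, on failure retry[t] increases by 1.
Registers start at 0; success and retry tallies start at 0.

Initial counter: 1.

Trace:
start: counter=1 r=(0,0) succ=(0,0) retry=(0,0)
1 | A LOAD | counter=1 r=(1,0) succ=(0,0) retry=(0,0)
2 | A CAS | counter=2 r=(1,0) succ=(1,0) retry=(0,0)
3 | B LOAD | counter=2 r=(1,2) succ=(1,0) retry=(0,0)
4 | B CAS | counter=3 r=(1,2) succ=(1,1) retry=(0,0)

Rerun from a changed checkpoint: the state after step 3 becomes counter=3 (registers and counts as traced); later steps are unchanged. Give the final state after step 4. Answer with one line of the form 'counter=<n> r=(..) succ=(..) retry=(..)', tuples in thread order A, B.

counter=3 r=(1,2) succ=(1,0) retry=(0,1)

state after step 3 := counter=3 r=(1,2) succ=(1,0) retry=(0,0)
4 | B CAS | counter=3 r=(1,2) succ=(1,0) retry=(0,1)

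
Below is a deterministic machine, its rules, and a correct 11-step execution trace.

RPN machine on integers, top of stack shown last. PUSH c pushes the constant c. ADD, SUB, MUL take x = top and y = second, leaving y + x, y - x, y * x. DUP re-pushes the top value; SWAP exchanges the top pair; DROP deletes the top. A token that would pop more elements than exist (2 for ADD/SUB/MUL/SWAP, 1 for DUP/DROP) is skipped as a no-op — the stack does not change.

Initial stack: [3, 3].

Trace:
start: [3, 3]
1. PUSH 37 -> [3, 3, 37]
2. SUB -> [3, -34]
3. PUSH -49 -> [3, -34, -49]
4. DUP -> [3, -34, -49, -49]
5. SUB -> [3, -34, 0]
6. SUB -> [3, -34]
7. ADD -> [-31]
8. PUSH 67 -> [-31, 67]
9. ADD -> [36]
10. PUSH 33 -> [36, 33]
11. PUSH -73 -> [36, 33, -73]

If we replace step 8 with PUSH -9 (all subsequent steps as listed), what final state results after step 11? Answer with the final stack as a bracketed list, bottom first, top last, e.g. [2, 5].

(re-executing from step 8 with the substitution; state before step 8: [-31])
8. PUSH -9 -> [-31, -9]
9. ADD -> [-40]
10. PUSH 33 -> [-40, 33]
11. PUSH -73 -> [-40, 33, -73]

[-40, 33, -73]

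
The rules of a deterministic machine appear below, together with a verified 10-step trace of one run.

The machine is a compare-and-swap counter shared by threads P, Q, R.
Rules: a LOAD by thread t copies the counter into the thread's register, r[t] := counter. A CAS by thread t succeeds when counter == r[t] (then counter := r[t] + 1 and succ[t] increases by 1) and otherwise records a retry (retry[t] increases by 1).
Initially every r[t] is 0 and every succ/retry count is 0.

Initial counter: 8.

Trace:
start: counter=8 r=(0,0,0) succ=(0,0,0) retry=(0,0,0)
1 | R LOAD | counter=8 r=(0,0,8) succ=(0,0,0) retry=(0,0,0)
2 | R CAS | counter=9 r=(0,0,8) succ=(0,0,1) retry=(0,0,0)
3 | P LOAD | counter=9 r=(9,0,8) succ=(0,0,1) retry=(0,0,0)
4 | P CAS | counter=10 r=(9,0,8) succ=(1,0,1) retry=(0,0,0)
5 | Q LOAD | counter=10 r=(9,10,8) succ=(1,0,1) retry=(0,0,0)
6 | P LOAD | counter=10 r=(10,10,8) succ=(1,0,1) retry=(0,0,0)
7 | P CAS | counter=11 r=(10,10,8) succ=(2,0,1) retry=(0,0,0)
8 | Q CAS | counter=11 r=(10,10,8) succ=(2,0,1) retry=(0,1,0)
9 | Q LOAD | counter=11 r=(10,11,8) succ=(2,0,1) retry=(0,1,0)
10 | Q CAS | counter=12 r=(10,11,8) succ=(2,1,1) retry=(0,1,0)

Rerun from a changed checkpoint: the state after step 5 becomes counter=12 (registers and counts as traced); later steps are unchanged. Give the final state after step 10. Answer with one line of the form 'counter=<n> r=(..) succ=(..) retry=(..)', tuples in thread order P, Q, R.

counter=14 r=(12,13,8) succ=(2,1,1) retry=(0,1,0)

state after step 5 := counter=12 r=(9,10,8) succ=(1,0,1) retry=(0,0,0)
6 | P LOAD | counter=12 r=(12,10,8) succ=(1,0,1) retry=(0,0,0)
7 | P CAS | counter=13 r=(12,10,8) succ=(2,0,1) retry=(0,0,0)
8 | Q CAS | counter=13 r=(12,10,8) succ=(2,0,1) retry=(0,1,0)
9 | Q LOAD | counter=13 r=(12,13,8) succ=(2,0,1) retry=(0,1,0)
10 | Q CAS | counter=14 r=(12,13,8) succ=(2,1,1) retry=(0,1,0)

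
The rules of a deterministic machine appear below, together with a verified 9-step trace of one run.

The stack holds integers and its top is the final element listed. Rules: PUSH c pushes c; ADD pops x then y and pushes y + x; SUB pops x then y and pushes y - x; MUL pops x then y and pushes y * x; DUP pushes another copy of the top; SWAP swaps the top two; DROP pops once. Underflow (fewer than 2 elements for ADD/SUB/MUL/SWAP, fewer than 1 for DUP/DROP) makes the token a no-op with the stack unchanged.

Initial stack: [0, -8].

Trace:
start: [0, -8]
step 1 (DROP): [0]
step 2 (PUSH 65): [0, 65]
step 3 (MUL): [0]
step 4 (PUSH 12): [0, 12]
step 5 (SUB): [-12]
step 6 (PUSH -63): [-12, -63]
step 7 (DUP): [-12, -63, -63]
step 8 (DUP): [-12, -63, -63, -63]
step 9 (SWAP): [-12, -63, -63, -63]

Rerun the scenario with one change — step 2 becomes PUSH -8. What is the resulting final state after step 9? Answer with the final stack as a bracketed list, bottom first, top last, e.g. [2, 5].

[-12, -63, -63, -63]

(re-executing from step 2 with the substitution; state before step 2: [0])
step 2 (PUSH -8): [0, -8]
step 3 (MUL): [0]
step 4 (PUSH 12): [0, 12]
step 5 (SUB): [-12]
step 6 (PUSH -63): [-12, -63]
step 7 (DUP): [-12, -63, -63]
step 8 (DUP): [-12, -63, -63, -63]
step 9 (SWAP): [-12, -63, -63, -63]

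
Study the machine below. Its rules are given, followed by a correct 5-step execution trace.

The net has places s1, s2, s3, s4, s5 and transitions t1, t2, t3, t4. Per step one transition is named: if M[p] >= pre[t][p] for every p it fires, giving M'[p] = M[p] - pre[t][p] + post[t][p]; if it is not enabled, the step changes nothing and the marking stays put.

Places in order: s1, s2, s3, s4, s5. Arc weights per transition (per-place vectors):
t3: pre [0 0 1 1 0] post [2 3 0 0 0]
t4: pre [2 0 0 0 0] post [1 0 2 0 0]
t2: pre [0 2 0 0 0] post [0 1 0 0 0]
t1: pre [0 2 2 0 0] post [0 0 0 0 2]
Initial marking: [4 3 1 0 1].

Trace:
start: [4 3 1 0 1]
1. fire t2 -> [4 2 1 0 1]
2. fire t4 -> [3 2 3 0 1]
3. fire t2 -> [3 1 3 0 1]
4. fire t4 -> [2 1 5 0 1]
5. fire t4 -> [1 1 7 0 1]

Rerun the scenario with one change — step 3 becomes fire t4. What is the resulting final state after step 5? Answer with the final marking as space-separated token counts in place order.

(re-executing from step 3 with the substitution; state before step 3: [3 2 3 0 1])
3. fire t4 -> [2 2 5 0 1]
4. fire t4 -> [1 2 7 0 1]
5. fire t4 -> [1 2 7 0 1]

1 2 7 0 1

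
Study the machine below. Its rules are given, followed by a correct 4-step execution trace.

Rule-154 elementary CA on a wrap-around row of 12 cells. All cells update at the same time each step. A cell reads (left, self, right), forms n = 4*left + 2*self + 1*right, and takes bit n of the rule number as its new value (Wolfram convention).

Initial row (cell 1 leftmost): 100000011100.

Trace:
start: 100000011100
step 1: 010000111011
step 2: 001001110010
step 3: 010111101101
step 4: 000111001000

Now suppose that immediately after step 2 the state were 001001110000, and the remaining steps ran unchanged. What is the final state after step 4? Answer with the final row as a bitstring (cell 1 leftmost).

100111000100

state after step 2 := 001001110000
step 3: 010111101000
step 4: 100111000100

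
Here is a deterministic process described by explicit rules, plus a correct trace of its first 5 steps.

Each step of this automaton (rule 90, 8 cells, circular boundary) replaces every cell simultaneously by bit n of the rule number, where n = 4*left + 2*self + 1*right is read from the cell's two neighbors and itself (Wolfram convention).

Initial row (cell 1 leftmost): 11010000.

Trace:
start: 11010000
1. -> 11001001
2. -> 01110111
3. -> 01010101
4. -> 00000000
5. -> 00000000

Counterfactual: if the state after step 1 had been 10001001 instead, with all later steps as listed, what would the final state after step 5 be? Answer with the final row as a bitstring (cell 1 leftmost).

state after step 1 := 10001001
2. -> 11010111
3. -> 01000100
4. -> 10101010
5. -> 00000000

00000000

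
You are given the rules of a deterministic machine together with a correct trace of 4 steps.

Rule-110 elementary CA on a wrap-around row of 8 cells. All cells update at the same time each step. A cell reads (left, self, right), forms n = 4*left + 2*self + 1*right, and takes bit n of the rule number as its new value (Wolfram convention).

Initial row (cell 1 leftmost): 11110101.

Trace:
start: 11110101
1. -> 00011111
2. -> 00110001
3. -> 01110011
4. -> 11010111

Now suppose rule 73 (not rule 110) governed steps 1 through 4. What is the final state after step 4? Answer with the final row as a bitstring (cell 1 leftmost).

01000100

(re-executing steps 1..4 under rule 73; state before step 1: 11110101)
1. -> 00010001
2. -> 01000100
3. -> 00010001
4. -> 01000100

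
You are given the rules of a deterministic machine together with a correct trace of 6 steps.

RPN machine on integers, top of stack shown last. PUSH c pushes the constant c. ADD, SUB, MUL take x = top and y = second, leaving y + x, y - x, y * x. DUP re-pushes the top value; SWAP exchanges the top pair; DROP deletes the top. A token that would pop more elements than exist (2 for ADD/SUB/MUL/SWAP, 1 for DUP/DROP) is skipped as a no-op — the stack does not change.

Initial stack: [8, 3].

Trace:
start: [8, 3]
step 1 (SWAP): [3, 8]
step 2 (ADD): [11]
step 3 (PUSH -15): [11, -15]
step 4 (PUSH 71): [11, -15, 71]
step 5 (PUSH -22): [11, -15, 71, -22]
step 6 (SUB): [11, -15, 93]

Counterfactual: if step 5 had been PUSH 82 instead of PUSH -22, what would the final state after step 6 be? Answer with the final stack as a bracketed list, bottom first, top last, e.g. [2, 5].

[11, -15, -11]

(re-executing from step 5 with the substitution; state before step 5: [11, -15, 71])
step 5 (PUSH 82): [11, -15, 71, 82]
step 6 (SUB): [11, -15, -11]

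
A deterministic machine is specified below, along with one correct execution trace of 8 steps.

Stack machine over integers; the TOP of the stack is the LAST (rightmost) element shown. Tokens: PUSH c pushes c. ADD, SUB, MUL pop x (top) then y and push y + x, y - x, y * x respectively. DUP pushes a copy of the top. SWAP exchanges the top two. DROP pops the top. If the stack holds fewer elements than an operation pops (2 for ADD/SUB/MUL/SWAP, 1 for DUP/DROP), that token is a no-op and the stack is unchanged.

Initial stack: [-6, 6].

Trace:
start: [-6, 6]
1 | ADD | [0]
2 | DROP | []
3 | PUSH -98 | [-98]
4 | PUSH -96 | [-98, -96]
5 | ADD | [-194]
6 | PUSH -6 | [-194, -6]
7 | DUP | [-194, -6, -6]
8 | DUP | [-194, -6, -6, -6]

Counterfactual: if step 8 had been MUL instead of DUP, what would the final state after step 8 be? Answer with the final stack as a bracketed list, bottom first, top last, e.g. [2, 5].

[-194, 36]

(re-executing from step 8 with the substitution; state before step 8: [-194, -6, -6])
8 | MUL | [-194, 36]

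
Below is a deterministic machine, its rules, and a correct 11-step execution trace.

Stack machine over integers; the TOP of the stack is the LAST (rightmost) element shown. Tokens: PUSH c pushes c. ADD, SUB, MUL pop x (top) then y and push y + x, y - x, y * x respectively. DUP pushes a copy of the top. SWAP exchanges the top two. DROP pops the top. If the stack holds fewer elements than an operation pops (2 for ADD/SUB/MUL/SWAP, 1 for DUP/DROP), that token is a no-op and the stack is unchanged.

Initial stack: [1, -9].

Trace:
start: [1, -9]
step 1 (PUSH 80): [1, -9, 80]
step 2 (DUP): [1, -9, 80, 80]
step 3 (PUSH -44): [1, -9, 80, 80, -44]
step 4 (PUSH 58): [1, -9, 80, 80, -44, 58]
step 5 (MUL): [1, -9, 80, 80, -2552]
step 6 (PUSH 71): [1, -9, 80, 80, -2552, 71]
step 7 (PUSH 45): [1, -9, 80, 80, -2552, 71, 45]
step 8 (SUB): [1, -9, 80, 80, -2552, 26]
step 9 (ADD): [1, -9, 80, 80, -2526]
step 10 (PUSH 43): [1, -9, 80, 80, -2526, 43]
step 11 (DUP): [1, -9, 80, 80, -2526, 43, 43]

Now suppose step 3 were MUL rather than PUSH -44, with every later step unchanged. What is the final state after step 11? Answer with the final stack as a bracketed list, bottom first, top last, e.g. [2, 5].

(re-executing from step 3 with the substitution; state before step 3: [1, -9, 80, 80])
step 3 (MUL): [1, -9, 6400]
step 4 (PUSH 58): [1, -9, 6400, 58]
step 5 (MUL): [1, -9, 371200]
step 6 (PUSH 71): [1, -9, 371200, 71]
step 7 (PUSH 45): [1, -9, 371200, 71, 45]
step 8 (SUB): [1, -9, 371200, 26]
step 9 (ADD): [1, -9, 371226]
step 10 (PUSH 43): [1, -9, 371226, 43]
step 11 (DUP): [1, -9, 371226, 43, 43]

[1, -9, 371226, 43, 43]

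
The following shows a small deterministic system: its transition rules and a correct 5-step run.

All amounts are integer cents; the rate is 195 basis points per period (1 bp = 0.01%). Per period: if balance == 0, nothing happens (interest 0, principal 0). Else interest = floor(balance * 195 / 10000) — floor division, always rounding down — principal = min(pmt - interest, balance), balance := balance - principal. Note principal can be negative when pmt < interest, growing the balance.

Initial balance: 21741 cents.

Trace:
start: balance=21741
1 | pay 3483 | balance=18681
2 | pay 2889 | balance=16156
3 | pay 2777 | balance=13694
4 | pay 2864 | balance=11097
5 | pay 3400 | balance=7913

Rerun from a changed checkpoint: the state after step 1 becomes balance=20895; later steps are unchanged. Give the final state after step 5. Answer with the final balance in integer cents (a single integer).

10304

state after step 1 := balance=20895
2 | pay 2889 | balance=18413
3 | pay 2777 | balance=15995
4 | pay 2864 | balance=13442
5 | pay 3400 | balance=10304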